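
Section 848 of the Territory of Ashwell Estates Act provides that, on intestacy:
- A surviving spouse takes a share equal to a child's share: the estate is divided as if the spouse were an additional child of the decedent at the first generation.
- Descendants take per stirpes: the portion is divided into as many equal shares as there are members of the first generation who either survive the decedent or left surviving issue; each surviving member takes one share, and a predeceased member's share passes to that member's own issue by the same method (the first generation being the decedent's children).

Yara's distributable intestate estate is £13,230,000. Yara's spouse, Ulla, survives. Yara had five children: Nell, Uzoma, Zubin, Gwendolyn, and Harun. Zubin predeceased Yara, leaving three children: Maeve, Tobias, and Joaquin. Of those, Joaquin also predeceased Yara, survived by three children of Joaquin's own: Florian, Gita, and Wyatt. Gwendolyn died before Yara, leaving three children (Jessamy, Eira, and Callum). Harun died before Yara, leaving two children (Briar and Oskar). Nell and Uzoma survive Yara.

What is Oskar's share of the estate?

Oskar receives £1,102,500.

The spouse counts as an additional share at the children's level, so there are 6 primary shares of £2,205,000. Ulla takes one such share (£2,205,000).
The children's combined portion (£11,025,000) is divided into 5 shares of £2,205,000: Nell and Uzoma each take £2,205,000; Zubin's £2,205,000 share passes to Zubin's issue; Gwendolyn's £2,205,000 share passes to Gwendolyn's issue; Harun's £2,205,000 share passes to Harun's issue.
Zubin's share (£2,205,000) is divided into 3 shares of £735,000: Maeve and Tobias each take £735,000; Joaquin's £735,000 share passes to Joaquin's issue.
Joaquin's share (£735,000) is divided into 3 shares of £245,000: Florian, Gita, and Wyatt each take £245,000.
Gwendolyn's share (£2,205,000) is divided into 3 shares of £735,000: Jessamy, Eira, and Callum each take £735,000.
Harun's share (£2,205,000) is divided into 2 shares of £1,102,500: Briar and Oskar each take £1,102,500.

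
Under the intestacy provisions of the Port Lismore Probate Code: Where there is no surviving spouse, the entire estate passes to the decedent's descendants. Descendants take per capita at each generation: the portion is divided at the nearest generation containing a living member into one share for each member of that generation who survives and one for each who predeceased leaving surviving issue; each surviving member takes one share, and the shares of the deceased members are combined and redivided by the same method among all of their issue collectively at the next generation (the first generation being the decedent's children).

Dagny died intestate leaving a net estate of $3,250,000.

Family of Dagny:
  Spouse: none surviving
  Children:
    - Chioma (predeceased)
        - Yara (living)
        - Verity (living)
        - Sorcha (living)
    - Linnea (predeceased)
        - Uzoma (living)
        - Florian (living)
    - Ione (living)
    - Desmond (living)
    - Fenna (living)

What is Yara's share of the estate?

Yara receives $260,000.

The entire $3,250,000 passes to the descendants.
That amount ($3,250,000) is divided at the children's generation into 5 shares of $650,000. Ione, Desmond, and Fenna each take $650,000. The 2 shares of the deceased (Chioma and Linnea) are combined into a pool of $1,300,000.
That pool ($1,300,000) is divided at the grandchildren's generation equally among Yara, Verity, Sorcha, Uzoma, and Florian: $260,000 each.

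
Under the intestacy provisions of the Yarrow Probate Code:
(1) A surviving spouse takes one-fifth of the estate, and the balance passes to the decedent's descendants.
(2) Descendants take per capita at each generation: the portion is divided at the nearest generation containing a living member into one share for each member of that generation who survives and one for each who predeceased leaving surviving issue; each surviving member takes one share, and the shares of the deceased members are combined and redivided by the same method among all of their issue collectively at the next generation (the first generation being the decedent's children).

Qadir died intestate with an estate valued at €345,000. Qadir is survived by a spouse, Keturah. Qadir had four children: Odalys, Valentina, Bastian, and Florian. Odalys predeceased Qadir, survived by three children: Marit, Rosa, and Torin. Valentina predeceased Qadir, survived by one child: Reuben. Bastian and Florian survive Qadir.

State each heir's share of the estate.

Keturah: €69,000; Marit: €34,500; Rosa: €34,500; Torin: €34,500; Reuben: €34,500; Bastian: €69,000; Florian: €69,000

Keturah takes one-fifth of €345,000 = €69,000. The remaining €276,000 passes to the descendants.
The descendants' portion (€276,000) is divided at the children's generation into 4 shares of €69,000. Bastian and Florian each take €69,000. The 2 shares of the deceased (Odalys and Valentina) are combined into a pool of €138,000.
That pool (€138,000) is divided at the grandchildren's generation equally among Marit, Rosa, Torin, and Reuben: €34,500 each.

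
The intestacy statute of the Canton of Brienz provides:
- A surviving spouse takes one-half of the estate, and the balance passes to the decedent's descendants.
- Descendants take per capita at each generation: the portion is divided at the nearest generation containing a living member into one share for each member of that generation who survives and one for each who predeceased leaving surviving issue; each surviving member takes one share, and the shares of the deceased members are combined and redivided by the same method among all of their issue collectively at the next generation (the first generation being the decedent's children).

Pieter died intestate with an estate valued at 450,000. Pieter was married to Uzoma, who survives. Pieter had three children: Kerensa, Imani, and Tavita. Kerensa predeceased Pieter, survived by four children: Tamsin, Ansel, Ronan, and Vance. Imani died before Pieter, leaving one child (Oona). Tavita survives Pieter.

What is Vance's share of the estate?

Uzoma takes one-half of 450,000 = 225,000. The remaining 225,000 passes to the descendants.
The descendants' portion (225,000) is divided at the children's generation into 3 shares of 75,000. Tavita takes 75,000. The 2 shares of the deceased (Kerensa and Imani) are combined into a pool of 150,000.
That pool (150,000) is divided at the grandchildren's generation equally among Tamsin, Ansel, Ronan, Vance, and Oona: 30,000 each.

Vance receives 30,000.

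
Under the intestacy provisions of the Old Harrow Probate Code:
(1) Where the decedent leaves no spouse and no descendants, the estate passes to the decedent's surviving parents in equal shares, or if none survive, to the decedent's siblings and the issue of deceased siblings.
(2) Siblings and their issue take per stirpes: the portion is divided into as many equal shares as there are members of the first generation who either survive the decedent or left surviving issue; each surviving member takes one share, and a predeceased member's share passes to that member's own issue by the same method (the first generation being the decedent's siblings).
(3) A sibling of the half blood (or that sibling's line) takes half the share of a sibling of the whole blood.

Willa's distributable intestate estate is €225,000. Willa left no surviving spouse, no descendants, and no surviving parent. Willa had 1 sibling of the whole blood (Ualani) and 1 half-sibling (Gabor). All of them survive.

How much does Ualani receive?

The entire €225,000 passes to the siblings and their issue.
Counting each half-blood sibling's line as half a unit, there are 3/2 units in €225,000, so one unit is €150,000. Whole-blood lines (Ualani) take €150,000 each; half-blood lines (Gabor) take €75,000 each.

Ualani receives €150,000.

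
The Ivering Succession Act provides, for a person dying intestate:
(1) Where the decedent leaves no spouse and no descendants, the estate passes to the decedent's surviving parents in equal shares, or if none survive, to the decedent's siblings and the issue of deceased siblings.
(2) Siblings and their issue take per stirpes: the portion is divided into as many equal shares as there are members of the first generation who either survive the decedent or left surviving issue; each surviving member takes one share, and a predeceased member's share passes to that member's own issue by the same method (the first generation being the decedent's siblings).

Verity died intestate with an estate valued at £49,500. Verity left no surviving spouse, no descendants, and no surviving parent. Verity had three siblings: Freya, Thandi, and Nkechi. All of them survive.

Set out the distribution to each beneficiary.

Freya: £16,500; Thandi: £16,500; Nkechi: £16,500

The entire £49,500 passes to the siblings and their issue.
That amount (£49,500) is divided into 3 shares of £16,500: Freya, Thandi, and Nkechi each take £16,500.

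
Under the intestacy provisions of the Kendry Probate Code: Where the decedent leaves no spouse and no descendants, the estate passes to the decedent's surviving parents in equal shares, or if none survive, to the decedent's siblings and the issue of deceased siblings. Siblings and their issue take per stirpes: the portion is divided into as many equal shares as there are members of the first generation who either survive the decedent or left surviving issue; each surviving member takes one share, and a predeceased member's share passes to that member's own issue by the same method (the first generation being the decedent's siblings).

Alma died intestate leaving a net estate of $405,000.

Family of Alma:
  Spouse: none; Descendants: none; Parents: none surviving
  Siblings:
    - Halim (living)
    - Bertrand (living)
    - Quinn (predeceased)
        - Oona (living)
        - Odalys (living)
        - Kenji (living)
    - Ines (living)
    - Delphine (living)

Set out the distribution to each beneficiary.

Halim: $81,000; Bertrand: $81,000; Oona: $27,000; Odalys: $27,000; Kenji: $27,000; Ines: $81,000; Delphine: $81,000

The entire $405,000 passes to the siblings and their issue.
That amount ($405,000) is divided into 5 shares of $81,000: Halim, Bertrand, Ines, and Delphine each take $81,000; Quinn's $81,000 share passes to Quinn's issue.
Quinn's share ($81,000) is divided into 3 shares of $27,000: Oona, Odalys, and Kenji each take $27,000.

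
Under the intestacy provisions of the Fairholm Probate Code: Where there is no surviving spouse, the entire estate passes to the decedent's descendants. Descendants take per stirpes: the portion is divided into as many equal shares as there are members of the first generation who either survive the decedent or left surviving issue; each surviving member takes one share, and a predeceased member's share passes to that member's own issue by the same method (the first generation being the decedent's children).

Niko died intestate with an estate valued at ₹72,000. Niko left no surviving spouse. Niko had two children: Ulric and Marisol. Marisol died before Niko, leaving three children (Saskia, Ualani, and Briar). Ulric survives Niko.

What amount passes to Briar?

Briar receives ₹12,000.

The entire ₹72,000 passes to the descendants.
That amount (₹72,000) is divided into 2 shares of ₹36,000: Ulric takes ₹36,000; Marisol's ₹36,000 share passes to Marisol's issue.
Marisol's share (₹36,000) is divided into 3 shares of ₹12,000: Saskia, Ualani, and Briar each take ₹12,000.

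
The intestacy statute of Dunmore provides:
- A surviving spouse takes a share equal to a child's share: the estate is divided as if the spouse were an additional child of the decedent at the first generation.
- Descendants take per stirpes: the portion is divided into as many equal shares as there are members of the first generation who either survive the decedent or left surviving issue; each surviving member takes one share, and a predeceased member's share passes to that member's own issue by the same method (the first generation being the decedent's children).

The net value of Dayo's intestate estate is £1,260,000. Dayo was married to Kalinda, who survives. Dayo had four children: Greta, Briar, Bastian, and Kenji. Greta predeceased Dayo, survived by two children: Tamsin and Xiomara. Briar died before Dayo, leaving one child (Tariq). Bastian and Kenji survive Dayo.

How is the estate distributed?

The spouse counts as an additional share at the children's level, so there are 5 primary shares of £252,000. Kalinda takes one such share (£252,000).
The children's combined portion (£1,008,000) is divided into 4 shares of £252,000: Bastian and Kenji each take £252,000; Greta's £252,000 share passes to Greta's issue; Briar's £252,000 share passes to Briar's issue.
Greta's share (£252,000) is divided into 2 shares of £126,000: Tamsin and Xiomara each take £126,000.
Briar's share (£252,000) passes entirely to Tariq.

Kalinda: £252,000; Tamsin: £126,000; Xiomara: £126,000; Tariq: £252,000; Bastian: £252,000; Kenji: £252,000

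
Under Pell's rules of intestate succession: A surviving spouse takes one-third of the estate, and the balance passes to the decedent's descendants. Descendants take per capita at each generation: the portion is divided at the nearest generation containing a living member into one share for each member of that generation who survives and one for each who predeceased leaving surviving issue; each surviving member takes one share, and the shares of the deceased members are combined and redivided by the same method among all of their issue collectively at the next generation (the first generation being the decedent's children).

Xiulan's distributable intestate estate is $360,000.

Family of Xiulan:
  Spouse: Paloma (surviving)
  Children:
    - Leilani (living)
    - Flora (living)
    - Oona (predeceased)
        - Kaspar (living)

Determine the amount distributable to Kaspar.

Kaspar receives $80,000.

Paloma takes one-third of $360,000 = $120,000. The remaining $240,000 passes to the descendants.
The descendants' portion ($240,000) is divided at the children's generation into 3 shares of $80,000. Leilani and Flora each take $80,000. The remaining share for the deceased Oona ($80,000) is carried to the next generation.
That pool ($80,000) passes entirely to Kaspar, the sole taker at the grandchildren's generation.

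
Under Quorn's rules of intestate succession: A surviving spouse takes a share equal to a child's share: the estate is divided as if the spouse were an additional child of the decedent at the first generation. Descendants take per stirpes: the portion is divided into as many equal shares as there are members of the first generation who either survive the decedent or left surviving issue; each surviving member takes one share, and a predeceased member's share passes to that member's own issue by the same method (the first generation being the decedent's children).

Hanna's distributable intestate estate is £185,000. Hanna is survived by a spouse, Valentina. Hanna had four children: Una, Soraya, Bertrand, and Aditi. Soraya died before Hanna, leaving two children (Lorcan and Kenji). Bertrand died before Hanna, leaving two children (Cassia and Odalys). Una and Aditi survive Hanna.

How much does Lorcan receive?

The spouse counts as an additional share at the children's level, so there are 5 primary shares of £37,000. Valentina takes one such share (£37,000).
The children's combined portion (£148,000) is divided into 4 shares of £37,000: Una and Aditi each take £37,000; Soraya's £37,000 share passes to Soraya's issue; Bertrand's £37,000 share passes to Bertrand's issue.
Soraya's share (£37,000) is divided into 2 shares of £18,500: Lorcan and Kenji each take £18,500.
Bertrand's share (£37,000) is divided into 2 shares of £18,500: Cassia and Odalys each take £18,500.

Lorcan receives £18,500.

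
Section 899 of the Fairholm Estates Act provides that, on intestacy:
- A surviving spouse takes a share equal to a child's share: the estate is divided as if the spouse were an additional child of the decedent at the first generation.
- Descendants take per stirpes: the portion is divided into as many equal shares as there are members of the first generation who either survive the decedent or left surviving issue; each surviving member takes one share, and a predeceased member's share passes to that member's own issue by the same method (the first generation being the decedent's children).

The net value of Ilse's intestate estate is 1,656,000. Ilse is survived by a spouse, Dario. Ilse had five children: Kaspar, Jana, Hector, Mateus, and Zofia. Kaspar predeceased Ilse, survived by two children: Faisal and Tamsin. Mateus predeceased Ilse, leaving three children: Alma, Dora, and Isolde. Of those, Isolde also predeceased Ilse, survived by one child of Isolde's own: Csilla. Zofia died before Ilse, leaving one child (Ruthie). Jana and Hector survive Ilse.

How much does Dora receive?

Dora receives 92,000.

The spouse counts as an additional share at the children's level, so there are 6 primary shares of 276,000. Dario takes one such share (276,000).
The children's combined portion (1,380,000) is divided into 5 shares of 276,000: Jana and Hector each take 276,000; Kaspar's 276,000 share passes to Kaspar's issue; Mateus's 276,000 share passes to Mateus's issue; Zofia's 276,000 share passes to Zofia's issue.
Kaspar's share (276,000) is divided into 2 shares of 138,000: Faisal and Tamsin each take 138,000.
Mateus's share (276,000) is divided into 3 shares of 92,000: Alma and Dora each take 92,000; Isolde's 92,000 share passes to Isolde's issue.
Isolde's share (92,000) passes entirely to Csilla.
Zofia's share (276,000) passes entirely to Ruthie.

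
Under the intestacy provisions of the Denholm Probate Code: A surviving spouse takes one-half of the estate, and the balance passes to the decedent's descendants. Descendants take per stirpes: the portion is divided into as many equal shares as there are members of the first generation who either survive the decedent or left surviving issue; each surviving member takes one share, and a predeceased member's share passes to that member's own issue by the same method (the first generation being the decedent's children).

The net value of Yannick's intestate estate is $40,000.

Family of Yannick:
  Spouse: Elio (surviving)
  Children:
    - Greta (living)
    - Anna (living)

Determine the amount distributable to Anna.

Anna receives $10,000.

Elio takes one-half of $40,000 = $20,000. The remaining $20,000 passes to the descendants.
The descendants' portion ($20,000) is divided into 2 shares of $10,000: Greta and Anna each take $10,000.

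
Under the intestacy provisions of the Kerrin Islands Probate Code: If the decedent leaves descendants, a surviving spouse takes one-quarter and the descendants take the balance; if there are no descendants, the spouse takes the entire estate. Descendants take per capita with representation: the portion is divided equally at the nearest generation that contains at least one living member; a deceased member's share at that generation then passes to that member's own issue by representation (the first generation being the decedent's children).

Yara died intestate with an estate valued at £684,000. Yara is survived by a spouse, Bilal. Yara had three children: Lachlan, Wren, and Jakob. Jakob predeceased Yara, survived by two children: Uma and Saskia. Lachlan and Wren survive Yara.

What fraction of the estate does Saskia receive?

Bilal takes one-quarter of £684,000 = £171,000. The remaining £513,000 passes to the descendants.
The descendants' portion (£513,000) is divided into 3 shares of £171,000: Lachlan and Wren each take £171,000; Jakob's £171,000 share passes to Jakob's issue.
Jakob's share (£171,000) is divided into 2 shares of £85,500: Uma and Saskia each take £85,500.

Saskia receives 1/8 of the estate.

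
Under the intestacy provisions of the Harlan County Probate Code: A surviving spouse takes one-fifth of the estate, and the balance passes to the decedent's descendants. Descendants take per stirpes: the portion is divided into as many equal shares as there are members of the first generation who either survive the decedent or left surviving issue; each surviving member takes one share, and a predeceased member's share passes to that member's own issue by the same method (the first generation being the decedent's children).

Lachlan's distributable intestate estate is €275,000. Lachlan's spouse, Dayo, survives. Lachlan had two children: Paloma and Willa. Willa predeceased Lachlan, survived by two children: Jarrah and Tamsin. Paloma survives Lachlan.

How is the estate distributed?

Dayo takes one-fifth of €275,000 = €55,000. The remaining €220,000 passes to the descendants.
The descendants' portion (€220,000) is divided into 2 shares of €110,000: Paloma takes €110,000; Willa's €110,000 share passes to Willa's issue.
Willa's share (€110,000) is divided into 2 shares of €55,000: Jarrah and Tamsin each take €55,000.

Dayo: €55,000; Paloma: €110,000; Jarrah: €55,000; Tamsin: €55,000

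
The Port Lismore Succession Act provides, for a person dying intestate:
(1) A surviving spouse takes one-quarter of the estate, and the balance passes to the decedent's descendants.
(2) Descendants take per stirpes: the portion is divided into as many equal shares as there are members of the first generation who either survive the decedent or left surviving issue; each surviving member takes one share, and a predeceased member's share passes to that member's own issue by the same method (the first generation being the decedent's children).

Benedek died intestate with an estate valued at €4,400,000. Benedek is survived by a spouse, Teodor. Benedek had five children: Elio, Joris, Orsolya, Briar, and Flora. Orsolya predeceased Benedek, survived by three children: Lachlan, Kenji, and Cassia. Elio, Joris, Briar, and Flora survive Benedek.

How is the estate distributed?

Teodor: €1,100,000; Elio: €660,000; Joris: €660,000; Lachlan: €220,000; Kenji: €220,000; Cassia: €220,000; Briar: €660,000; Flora: €660,000

Teodor takes one-quarter of €4,400,000 = €1,100,000. The remaining €3,300,000 passes to the descendants.
The descendants' portion (€3,300,000) is divided into 5 shares of €660,000: Elio, Joris, Briar, and Flora each take €660,000; Orsolya's €660,000 share passes to Orsolya's issue.
Orsolya's share (€660,000) is divided into 3 shares of €220,000: Lachlan, Kenji, and Cassia each take €220,000.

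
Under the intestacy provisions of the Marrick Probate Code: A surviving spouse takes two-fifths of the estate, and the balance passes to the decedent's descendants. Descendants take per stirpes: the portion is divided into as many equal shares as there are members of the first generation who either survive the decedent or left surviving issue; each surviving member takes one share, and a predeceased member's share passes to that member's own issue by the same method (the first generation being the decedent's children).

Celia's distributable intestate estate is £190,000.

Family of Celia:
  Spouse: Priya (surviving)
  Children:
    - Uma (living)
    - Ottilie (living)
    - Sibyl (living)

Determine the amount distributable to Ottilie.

Priya takes two-fifths of £190,000 = £76,000. The remaining £114,000 passes to the descendants.
The descendants' portion (£114,000) is divided into 3 shares of £38,000: Uma, Ottilie, and Sibyl each take £38,000.

Ottilie receives £38,000.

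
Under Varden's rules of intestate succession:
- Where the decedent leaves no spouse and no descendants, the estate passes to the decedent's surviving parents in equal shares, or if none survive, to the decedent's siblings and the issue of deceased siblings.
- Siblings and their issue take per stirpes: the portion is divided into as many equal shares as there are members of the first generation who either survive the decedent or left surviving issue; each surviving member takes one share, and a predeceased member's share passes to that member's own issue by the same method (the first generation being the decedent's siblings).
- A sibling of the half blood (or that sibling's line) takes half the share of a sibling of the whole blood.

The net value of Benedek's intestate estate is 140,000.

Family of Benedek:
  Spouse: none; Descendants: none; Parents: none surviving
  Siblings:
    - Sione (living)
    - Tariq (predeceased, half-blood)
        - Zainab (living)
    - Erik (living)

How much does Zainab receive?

The entire 140,000 passes to the siblings and their issue.
Counting each half-blood sibling's line as half a unit, there are 5/2 units in 140,000, so one unit is 56,000. Whole-blood lines (Sione and Erik) take 56,000 each; half-blood lines (Tariq) take 28,000 each.
Tariq's share (28,000) passes entirely to Zainab.

Zainab receives 28,000.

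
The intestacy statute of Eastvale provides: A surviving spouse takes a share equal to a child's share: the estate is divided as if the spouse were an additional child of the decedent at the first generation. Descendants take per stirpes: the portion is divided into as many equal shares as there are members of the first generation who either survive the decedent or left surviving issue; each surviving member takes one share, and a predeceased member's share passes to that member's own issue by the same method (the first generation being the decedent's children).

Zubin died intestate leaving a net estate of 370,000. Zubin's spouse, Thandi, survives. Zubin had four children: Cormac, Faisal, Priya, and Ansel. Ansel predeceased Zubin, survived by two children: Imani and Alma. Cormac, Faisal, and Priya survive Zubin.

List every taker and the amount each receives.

Thandi: 74,000; Cormac: 74,000; Faisal: 74,000; Priya: 74,000; Imani: 37,000; Alma: 37,000

The spouse counts as an additional share at the children's level, so there are 5 primary shares of 74,000. Thandi takes one such share (74,000).
The children's combined portion (296,000) is divided into 4 shares of 74,000: Cormac, Faisal, and Priya each take 74,000; Ansel's 74,000 share passes to Ansel's issue.
Ansel's share (74,000) is divided into 2 shares of 37,000: Imani and Alma each take 37,000.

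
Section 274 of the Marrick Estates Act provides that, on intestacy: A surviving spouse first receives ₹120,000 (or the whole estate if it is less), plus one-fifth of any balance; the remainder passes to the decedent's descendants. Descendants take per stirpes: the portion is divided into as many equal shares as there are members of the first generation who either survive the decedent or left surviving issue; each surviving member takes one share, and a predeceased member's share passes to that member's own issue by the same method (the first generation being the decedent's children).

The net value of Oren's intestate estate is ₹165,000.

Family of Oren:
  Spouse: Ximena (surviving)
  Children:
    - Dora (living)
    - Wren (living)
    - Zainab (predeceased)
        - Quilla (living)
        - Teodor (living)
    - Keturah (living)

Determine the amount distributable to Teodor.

Ximena first takes ₹120,000, leaving a balance of ₹45,000. Ximena then takes one-fifth of the balance (₹9,000), for a total of ₹129,000. The remaining ₹36,000 passes to the descendants.
The descendants' portion (₹36,000) is divided into 4 shares of ₹9,000: Dora, Wren, and Keturah each take ₹9,000; Zainab's ₹9,000 share passes to Zainab's issue.
Zainab's share (₹9,000) is divided into 2 shares of ₹4,500: Quilla and Teodor each take ₹4,500.

Teodor receives ₹4,500.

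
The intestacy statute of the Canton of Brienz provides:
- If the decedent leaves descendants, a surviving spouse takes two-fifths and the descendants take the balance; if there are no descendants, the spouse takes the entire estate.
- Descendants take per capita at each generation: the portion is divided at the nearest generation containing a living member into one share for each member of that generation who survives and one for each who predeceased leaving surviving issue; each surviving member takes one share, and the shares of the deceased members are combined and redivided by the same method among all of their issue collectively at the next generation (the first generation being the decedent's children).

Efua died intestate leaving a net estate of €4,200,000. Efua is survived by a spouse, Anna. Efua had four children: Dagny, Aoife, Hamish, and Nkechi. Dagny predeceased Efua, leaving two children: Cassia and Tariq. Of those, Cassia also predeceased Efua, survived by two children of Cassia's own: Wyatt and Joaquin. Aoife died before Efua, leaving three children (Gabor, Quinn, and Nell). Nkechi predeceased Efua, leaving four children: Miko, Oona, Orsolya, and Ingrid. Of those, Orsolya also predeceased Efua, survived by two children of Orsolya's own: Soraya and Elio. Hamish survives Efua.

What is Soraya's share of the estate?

Anna takes two-fifths of €4,200,000 = €1,680,000. The remaining €2,520,000 passes to the descendants.
The descendants' portion (€2,520,000) is divided at the children's generation into 4 shares of €630,000. Hamish takes €630,000. The 3 shares of the deceased (Dagny, Aoife, and Nkechi) are combined into a pool of €1,890,000.
That pool (€1,890,000) is divided at the grandchildren's generation into 9 shares of €210,000. Tariq, Gabor, Quinn, Nell, Miko, Oona, and Ingrid each take €210,000. The 2 shares of the deceased (Cassia and Orsolya) are combined into a pool of €420,000.
That pool (€420,000) is divided at the great-grandchildren's generation equally among Wyatt, Joaquin, Soraya, and Elio: €105,000 each.

Soraya receives €105,000.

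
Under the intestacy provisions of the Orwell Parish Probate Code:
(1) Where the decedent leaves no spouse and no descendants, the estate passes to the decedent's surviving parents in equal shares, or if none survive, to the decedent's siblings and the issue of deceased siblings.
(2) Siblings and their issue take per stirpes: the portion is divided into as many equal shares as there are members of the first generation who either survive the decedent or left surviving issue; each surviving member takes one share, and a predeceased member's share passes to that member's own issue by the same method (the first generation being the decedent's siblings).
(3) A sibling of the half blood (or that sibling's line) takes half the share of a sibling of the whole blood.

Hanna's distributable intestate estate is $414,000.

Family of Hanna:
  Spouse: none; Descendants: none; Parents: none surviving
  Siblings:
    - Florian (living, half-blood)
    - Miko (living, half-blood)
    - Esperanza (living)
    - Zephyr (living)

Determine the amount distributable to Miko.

Miko receives $69,000.

The entire $414,000 passes to the siblings and their issue.
Counting each half-blood sibling's line as half a unit, there are 3 units in $414,000, so one unit is $138,000. Whole-blood lines (Esperanza and Zephyr) take $138,000 each; half-blood lines (Florian and Miko) take $69,000 each.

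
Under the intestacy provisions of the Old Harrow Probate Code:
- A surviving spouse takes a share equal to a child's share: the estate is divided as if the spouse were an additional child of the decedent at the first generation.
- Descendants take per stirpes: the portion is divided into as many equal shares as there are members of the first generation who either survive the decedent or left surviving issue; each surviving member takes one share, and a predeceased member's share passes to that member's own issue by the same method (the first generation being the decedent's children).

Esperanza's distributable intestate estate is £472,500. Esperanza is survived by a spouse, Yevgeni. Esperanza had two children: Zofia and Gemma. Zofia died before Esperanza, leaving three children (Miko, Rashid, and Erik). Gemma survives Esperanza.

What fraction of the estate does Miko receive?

The spouse counts as an additional share at the children's level, so there are 3 primary shares of £157,500. Yevgeni takes one such share (£157,500).
The children's combined portion (£315,000) is divided into 2 shares of £157,500: Gemma takes £157,500; Zofia's £157,500 share passes to Zofia's issue.
Zofia's share (£157,500) is divided into 3 shares of £52,500: Miko, Rashid, and Erik each take £52,500.

Miko receives 1/9 of the estate.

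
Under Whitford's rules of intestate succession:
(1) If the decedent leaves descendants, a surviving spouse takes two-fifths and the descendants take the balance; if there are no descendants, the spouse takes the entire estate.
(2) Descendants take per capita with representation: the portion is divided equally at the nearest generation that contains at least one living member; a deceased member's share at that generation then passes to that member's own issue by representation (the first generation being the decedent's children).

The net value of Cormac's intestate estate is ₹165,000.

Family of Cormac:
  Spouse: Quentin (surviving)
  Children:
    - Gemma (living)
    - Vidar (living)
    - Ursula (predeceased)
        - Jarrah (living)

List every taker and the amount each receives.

Quentin takes two-fifths of ₹165,000 = ₹66,000. The remaining ₹99,000 passes to the descendants.
The descendants' portion (₹99,000) is divided into 3 shares of ₹33,000: Gemma and Vidar each take ₹33,000; Ursula's ₹33,000 share passes to Ursula's issue.
Ursula's share (₹33,000) passes entirely to Jarrah.

Quentin: ₹66,000; Gemma: ₹33,000; Vidar: ₹33,000; Jarrah: ₹33,000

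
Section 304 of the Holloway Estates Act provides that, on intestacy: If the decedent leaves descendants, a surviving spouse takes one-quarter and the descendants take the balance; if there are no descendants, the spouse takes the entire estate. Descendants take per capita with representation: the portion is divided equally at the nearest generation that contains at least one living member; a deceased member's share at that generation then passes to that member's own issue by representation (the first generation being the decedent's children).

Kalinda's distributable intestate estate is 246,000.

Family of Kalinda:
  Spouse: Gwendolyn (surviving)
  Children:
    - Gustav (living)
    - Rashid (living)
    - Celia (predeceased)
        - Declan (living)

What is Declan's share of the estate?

Gwendolyn takes one-quarter of 246,000 = 61,500. The remaining 184,500 passes to the descendants.
The descendants' portion (184,500) is divided into 3 shares of 61,500: Gustav and Rashid each take 61,500; Celia's 61,500 share passes to Celia's issue.
Celia's share (61,500) passes entirely to Declan.

Declan receives 61,500.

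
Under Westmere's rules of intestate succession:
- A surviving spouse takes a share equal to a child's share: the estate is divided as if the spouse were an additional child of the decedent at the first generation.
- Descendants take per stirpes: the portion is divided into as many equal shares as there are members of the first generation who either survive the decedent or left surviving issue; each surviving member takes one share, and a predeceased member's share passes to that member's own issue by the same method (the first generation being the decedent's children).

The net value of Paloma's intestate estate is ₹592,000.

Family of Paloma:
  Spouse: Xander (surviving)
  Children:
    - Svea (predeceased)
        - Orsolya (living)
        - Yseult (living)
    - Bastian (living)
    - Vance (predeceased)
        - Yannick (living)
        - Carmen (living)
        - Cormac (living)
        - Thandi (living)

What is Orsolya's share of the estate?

The spouse counts as an additional share at the children's level, so there are 4 primary shares of ₹148,000. Xander takes one such share (₹148,000).
The children's combined portion (₹444,000) is divided into 3 shares of ₹148,000: Bastian takes ₹148,000; Svea's ₹148,000 share passes to Svea's issue; Vance's ₹148,000 share passes to Vance's issue.
Svea's share (₹148,000) is divided into 2 shares of ₹74,000: Orsolya and Yseult each take ₹74,000.
Vance's share (₹148,000) is divided into 4 shares of ₹37,000: Yannick, Carmen, Cormac, and Thandi each take ₹37,000.

Orsolya receives ₹74,000.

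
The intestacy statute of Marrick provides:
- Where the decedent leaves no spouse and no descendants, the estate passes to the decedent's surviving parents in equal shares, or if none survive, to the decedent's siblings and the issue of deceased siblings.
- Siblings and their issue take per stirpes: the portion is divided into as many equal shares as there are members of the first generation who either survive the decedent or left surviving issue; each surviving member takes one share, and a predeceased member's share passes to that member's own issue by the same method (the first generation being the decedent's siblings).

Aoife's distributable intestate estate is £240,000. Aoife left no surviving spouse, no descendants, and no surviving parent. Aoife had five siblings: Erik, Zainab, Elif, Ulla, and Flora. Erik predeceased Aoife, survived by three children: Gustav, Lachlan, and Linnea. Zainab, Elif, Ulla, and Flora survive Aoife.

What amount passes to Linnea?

The entire £240,000 passes to the siblings and their issue.
That amount (£240,000) is divided into 5 shares of £48,000: Zainab, Elif, Ulla, and Flora each take £48,000; Erik's £48,000 share passes to Erik's issue.
Erik's share (£48,000) is divided into 3 shares of £16,000: Gustav, Lachlan, and Linnea each take £16,000.

Linnea receives £16,000.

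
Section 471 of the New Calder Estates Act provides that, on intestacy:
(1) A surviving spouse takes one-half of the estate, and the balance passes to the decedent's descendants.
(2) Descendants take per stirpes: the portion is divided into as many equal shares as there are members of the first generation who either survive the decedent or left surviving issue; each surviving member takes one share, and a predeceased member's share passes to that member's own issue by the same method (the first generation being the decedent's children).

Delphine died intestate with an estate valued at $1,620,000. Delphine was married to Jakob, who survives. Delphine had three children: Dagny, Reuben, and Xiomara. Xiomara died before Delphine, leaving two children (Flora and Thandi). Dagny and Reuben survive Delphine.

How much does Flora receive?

Flora receives $135,000.

Jakob takes one-half of $1,620,000 = $810,000. The remaining $810,000 passes to the descendants.
The descendants' portion ($810,000) is divided into 3 shares of $270,000: Dagny and Reuben each take $270,000; Xiomara's $270,000 share passes to Xiomara's issue.
Xiomara's share ($270,000) is divided into 2 shares of $135,000: Flora and Thandi each take $135,000.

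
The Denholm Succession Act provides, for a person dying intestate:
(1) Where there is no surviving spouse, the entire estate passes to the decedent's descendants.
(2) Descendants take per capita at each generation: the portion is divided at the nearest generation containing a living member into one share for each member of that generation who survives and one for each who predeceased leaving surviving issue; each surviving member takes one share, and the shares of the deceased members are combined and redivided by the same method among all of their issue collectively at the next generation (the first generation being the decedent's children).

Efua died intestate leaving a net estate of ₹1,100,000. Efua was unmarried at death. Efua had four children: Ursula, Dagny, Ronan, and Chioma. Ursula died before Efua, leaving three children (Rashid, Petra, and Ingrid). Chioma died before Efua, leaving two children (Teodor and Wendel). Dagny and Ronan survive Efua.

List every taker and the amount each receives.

Rashid: ₹110,000; Petra: ₹110,000; Ingrid: ₹110,000; Dagny: ₹275,000; Ronan: ₹275,000; Teodor: ₹110,000; Wendel: ₹110,000

The entire ₹1,100,000 passes to the descendants.
That amount (₹1,100,000) is divided at the children's generation into 4 shares of ₹275,000. Dagny and Ronan each take ₹275,000. The 2 shares of the deceased (Ursula and Chioma) are combined into a pool of ₹550,000.
That pool (₹550,000) is divided at the grandchildren's generation equally among Rashid, Petra, Ingrid, Teodor, and Wendel: ₹110,000 each.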